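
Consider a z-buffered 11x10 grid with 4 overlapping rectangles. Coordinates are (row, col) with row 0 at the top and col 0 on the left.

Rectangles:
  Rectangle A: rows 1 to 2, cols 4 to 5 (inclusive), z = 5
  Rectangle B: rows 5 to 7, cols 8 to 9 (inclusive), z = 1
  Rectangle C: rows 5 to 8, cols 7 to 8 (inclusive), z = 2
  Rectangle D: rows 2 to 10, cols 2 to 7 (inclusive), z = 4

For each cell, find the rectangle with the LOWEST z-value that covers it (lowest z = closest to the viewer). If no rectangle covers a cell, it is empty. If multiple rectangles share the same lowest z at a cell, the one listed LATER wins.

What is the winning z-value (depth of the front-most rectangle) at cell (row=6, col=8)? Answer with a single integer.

Answer: 1

Derivation:
Check cell (6,8):
  A: rows 1-2 cols 4-5 -> outside (row miss)
  B: rows 5-7 cols 8-9 z=1 -> covers; best now B (z=1)
  C: rows 5-8 cols 7-8 z=2 -> covers; best now B (z=1)
  D: rows 2-10 cols 2-7 -> outside (col miss)
Winner: B at z=1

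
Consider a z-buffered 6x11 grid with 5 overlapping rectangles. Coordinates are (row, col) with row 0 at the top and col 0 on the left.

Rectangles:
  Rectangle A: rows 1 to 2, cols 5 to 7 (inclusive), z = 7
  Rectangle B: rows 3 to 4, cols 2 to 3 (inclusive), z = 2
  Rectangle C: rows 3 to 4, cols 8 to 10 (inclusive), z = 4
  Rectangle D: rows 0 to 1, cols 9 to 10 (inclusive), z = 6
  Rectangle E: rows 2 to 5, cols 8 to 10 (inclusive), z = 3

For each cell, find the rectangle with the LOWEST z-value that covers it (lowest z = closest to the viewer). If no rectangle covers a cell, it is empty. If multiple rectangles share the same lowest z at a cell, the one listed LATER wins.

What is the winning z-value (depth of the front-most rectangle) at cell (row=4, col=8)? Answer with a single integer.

Check cell (4,8):
  A: rows 1-2 cols 5-7 -> outside (row miss)
  B: rows 3-4 cols 2-3 -> outside (col miss)
  C: rows 3-4 cols 8-10 z=4 -> covers; best now C (z=4)
  D: rows 0-1 cols 9-10 -> outside (row miss)
  E: rows 2-5 cols 8-10 z=3 -> covers; best now E (z=3)
Winner: E at z=3

Answer: 3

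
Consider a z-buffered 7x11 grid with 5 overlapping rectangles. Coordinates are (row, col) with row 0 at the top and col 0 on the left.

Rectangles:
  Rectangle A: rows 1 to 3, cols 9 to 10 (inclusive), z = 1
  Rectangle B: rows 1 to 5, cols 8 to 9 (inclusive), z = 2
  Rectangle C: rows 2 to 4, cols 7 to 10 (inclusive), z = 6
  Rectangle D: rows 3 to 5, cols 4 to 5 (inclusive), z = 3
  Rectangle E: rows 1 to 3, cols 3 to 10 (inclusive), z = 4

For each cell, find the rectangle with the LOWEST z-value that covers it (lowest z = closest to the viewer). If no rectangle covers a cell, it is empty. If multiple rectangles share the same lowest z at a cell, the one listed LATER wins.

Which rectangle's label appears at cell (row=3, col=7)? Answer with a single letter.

Answer: E

Derivation:
Check cell (3,7):
  A: rows 1-3 cols 9-10 -> outside (col miss)
  B: rows 1-5 cols 8-9 -> outside (col miss)
  C: rows 2-4 cols 7-10 z=6 -> covers; best now C (z=6)
  D: rows 3-5 cols 4-5 -> outside (col miss)
  E: rows 1-3 cols 3-10 z=4 -> covers; best now E (z=4)
Winner: E at z=4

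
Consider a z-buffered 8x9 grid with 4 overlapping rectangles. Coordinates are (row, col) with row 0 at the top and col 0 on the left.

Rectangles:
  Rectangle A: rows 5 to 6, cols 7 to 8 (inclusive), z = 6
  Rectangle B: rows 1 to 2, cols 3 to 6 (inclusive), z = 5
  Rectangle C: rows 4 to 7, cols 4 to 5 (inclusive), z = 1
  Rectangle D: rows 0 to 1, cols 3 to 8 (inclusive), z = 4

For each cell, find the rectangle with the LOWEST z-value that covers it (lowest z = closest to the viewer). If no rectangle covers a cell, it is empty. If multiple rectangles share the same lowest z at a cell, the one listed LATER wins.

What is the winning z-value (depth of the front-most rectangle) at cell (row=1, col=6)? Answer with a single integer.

Answer: 4

Derivation:
Check cell (1,6):
  A: rows 5-6 cols 7-8 -> outside (row miss)
  B: rows 1-2 cols 3-6 z=5 -> covers; best now B (z=5)
  C: rows 4-7 cols 4-5 -> outside (row miss)
  D: rows 0-1 cols 3-8 z=4 -> covers; best now D (z=4)
Winner: D at z=4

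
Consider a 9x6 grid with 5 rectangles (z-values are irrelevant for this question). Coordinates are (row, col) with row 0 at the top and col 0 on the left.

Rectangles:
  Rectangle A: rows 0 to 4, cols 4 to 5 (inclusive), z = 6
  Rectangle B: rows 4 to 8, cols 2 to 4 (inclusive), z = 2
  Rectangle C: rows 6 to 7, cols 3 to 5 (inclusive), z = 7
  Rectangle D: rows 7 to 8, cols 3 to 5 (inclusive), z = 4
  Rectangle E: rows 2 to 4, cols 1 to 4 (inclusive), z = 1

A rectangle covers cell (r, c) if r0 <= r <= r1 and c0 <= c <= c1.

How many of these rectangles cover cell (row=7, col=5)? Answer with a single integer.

Check cell (7,5):
  A: rows 0-4 cols 4-5 -> outside (row miss)
  B: rows 4-8 cols 2-4 -> outside (col miss)
  C: rows 6-7 cols 3-5 -> covers
  D: rows 7-8 cols 3-5 -> covers
  E: rows 2-4 cols 1-4 -> outside (row miss)
Count covering = 2

Answer: 2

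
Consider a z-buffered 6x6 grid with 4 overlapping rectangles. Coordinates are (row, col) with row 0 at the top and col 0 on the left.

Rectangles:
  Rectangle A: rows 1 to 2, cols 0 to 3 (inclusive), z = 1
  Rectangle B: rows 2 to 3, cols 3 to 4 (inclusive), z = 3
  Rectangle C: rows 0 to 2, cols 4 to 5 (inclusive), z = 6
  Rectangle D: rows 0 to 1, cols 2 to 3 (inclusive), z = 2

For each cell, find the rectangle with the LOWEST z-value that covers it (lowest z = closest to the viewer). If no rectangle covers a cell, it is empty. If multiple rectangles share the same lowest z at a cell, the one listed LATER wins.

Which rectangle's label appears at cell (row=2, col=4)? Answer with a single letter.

Answer: B

Derivation:
Check cell (2,4):
  A: rows 1-2 cols 0-3 -> outside (col miss)
  B: rows 2-3 cols 3-4 z=3 -> covers; best now B (z=3)
  C: rows 0-2 cols 4-5 z=6 -> covers; best now B (z=3)
  D: rows 0-1 cols 2-3 -> outside (row miss)
Winner: B at z=3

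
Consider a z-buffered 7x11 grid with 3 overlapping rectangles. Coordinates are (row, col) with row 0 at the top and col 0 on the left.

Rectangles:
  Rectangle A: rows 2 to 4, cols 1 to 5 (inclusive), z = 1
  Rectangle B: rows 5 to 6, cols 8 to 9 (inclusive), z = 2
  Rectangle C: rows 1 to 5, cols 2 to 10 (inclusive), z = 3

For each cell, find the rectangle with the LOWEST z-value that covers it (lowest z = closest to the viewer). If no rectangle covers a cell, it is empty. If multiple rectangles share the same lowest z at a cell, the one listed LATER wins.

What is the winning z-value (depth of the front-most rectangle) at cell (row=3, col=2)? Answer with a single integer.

Answer: 1

Derivation:
Check cell (3,2):
  A: rows 2-4 cols 1-5 z=1 -> covers; best now A (z=1)
  B: rows 5-6 cols 8-9 -> outside (row miss)
  C: rows 1-5 cols 2-10 z=3 -> covers; best now A (z=1)
Winner: A at z=1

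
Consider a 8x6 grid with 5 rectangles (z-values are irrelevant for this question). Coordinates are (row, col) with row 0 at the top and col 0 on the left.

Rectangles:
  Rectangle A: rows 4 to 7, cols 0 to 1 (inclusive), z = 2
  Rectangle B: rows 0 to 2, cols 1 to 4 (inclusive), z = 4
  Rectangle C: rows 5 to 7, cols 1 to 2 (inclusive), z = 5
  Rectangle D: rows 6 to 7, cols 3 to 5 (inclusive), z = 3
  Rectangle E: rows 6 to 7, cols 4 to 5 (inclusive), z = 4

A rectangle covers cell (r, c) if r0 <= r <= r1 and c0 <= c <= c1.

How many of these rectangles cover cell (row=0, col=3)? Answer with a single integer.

Answer: 1

Derivation:
Check cell (0,3):
  A: rows 4-7 cols 0-1 -> outside (row miss)
  B: rows 0-2 cols 1-4 -> covers
  C: rows 5-7 cols 1-2 -> outside (row miss)
  D: rows 6-7 cols 3-5 -> outside (row miss)
  E: rows 6-7 cols 4-5 -> outside (row miss)
Count covering = 1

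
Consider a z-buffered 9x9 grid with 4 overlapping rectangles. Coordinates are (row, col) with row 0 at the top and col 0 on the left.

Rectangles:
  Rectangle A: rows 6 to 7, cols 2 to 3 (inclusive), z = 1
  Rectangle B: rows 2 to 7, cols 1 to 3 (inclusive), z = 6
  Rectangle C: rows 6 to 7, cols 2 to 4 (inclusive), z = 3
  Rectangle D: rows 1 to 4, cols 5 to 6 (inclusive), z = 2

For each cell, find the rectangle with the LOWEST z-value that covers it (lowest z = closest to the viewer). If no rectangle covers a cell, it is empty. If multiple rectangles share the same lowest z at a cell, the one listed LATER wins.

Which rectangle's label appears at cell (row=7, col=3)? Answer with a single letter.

Answer: A

Derivation:
Check cell (7,3):
  A: rows 6-7 cols 2-3 z=1 -> covers; best now A (z=1)
  B: rows 2-7 cols 1-3 z=6 -> covers; best now A (z=1)
  C: rows 6-7 cols 2-4 z=3 -> covers; best now A (z=1)
  D: rows 1-4 cols 5-6 -> outside (row miss)
Winner: A at z=1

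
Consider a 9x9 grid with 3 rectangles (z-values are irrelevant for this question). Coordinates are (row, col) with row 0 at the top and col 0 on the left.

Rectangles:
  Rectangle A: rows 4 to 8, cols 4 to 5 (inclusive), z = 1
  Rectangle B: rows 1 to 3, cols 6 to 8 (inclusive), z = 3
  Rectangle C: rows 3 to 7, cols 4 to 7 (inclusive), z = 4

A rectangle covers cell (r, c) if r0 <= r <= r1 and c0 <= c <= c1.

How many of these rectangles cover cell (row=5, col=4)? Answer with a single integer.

Answer: 2

Derivation:
Check cell (5,4):
  A: rows 4-8 cols 4-5 -> covers
  B: rows 1-3 cols 6-8 -> outside (row miss)
  C: rows 3-7 cols 4-7 -> covers
Count covering = 2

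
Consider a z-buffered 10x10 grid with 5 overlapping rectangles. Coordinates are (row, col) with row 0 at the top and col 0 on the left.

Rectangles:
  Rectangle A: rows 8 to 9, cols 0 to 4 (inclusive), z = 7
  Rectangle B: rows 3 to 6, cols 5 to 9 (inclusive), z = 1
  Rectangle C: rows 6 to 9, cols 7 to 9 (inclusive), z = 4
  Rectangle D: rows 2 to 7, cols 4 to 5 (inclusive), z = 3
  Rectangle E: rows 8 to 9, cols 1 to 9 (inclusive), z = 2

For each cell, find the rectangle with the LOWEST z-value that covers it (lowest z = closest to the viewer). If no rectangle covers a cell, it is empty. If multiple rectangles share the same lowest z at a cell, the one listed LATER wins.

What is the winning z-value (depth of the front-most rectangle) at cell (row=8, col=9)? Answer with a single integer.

Check cell (8,9):
  A: rows 8-9 cols 0-4 -> outside (col miss)
  B: rows 3-6 cols 5-9 -> outside (row miss)
  C: rows 6-9 cols 7-9 z=4 -> covers; best now C (z=4)
  D: rows 2-7 cols 4-5 -> outside (row miss)
  E: rows 8-9 cols 1-9 z=2 -> covers; best now E (z=2)
Winner: E at z=2

Answer: 2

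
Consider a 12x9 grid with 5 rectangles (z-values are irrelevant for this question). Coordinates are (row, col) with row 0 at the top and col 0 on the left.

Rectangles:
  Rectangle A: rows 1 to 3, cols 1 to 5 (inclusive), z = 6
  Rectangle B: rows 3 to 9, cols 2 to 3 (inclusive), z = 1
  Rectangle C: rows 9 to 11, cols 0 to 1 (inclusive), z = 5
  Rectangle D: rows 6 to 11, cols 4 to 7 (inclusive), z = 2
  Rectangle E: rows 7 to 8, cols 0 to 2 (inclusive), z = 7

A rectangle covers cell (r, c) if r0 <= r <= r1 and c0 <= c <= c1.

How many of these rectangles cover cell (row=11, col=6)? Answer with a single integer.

Check cell (11,6):
  A: rows 1-3 cols 1-5 -> outside (row miss)
  B: rows 3-9 cols 2-3 -> outside (row miss)
  C: rows 9-11 cols 0-1 -> outside (col miss)
  D: rows 6-11 cols 4-7 -> covers
  E: rows 7-8 cols 0-2 -> outside (row miss)
Count covering = 1

Answer: 1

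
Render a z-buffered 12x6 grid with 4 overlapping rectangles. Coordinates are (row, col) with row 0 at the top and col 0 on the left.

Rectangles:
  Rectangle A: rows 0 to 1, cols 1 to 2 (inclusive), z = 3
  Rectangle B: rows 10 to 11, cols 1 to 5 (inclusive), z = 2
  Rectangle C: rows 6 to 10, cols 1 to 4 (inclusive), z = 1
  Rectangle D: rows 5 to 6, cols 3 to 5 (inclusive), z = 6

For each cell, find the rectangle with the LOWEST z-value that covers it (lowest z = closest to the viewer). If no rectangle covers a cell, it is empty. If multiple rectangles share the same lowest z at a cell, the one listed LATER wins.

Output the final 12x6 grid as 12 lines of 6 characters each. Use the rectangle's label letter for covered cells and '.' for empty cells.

.AA...
.AA...
......
......
......
...DDD
.CCCCD
.CCCC.
.CCCC.
.CCCC.
.CCCCB
.BBBBB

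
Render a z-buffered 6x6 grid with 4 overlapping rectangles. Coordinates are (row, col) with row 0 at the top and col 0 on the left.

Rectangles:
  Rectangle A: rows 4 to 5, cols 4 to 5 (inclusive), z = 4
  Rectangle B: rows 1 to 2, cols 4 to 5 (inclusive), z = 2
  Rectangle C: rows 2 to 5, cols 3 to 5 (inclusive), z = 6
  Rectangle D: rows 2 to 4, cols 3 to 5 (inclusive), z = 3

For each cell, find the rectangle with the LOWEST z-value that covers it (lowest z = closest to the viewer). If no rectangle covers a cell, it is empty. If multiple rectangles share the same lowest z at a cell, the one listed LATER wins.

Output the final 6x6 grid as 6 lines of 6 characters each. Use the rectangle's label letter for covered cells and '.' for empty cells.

......
....BB
...DBB
...DDD
...DDD
...CAA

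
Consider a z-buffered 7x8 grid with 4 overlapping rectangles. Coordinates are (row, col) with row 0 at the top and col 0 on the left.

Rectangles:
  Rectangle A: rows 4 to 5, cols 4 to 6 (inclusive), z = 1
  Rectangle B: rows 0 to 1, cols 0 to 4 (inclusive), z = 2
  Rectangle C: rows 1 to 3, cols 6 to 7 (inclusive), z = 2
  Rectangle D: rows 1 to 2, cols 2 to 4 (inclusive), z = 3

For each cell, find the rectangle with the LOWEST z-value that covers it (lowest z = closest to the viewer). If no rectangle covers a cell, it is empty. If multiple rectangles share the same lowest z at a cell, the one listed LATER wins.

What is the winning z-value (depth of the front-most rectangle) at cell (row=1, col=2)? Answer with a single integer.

Check cell (1,2):
  A: rows 4-5 cols 4-6 -> outside (row miss)
  B: rows 0-1 cols 0-4 z=2 -> covers; best now B (z=2)
  C: rows 1-3 cols 6-7 -> outside (col miss)
  D: rows 1-2 cols 2-4 z=3 -> covers; best now B (z=2)
Winner: B at z=2

Answer: 2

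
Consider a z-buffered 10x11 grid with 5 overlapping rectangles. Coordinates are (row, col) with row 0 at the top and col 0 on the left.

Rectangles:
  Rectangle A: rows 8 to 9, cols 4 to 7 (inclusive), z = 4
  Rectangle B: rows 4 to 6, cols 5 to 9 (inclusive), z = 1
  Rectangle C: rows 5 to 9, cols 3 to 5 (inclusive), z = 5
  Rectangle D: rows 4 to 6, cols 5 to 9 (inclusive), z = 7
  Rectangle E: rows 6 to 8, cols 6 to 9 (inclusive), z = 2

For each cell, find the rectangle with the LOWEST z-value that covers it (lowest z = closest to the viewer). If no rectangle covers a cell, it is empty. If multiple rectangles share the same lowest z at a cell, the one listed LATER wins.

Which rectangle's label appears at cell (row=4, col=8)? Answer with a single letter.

Answer: B

Derivation:
Check cell (4,8):
  A: rows 8-9 cols 4-7 -> outside (row miss)
  B: rows 4-6 cols 5-9 z=1 -> covers; best now B (z=1)
  C: rows 5-9 cols 3-5 -> outside (row miss)
  D: rows 4-6 cols 5-9 z=7 -> covers; best now B (z=1)
  E: rows 6-8 cols 6-9 -> outside (row miss)
Winner: B at z=1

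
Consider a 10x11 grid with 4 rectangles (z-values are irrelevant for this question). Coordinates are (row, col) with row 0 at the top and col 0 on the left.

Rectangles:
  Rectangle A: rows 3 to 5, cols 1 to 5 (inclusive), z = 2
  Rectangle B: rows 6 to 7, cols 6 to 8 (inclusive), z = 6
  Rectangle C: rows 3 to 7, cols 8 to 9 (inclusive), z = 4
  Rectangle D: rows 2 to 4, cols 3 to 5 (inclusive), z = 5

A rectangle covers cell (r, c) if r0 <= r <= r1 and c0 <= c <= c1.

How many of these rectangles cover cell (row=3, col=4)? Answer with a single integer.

Check cell (3,4):
  A: rows 3-5 cols 1-5 -> covers
  B: rows 6-7 cols 6-8 -> outside (row miss)
  C: rows 3-7 cols 8-9 -> outside (col miss)
  D: rows 2-4 cols 3-5 -> covers
Count covering = 2

Answer: 2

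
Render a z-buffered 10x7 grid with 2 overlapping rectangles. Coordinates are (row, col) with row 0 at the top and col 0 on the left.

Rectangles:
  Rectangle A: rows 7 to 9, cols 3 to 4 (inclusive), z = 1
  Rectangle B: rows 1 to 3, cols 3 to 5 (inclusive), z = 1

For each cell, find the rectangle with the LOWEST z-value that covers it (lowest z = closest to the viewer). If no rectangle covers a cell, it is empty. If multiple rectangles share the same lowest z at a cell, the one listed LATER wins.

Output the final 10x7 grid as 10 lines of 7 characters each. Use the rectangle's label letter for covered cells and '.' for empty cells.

.......
...BBB.
...BBB.
...BBB.
.......
.......
.......
...AA..
...AA..
...AA..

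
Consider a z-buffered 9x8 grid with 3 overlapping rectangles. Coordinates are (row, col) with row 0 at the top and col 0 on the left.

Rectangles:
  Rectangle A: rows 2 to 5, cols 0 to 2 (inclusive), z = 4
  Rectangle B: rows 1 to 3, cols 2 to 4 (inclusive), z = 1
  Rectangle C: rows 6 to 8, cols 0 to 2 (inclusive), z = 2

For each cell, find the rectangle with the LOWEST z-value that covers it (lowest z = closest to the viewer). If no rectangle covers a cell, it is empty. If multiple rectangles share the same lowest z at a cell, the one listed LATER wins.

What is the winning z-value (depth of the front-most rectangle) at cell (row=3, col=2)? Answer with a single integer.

Check cell (3,2):
  A: rows 2-5 cols 0-2 z=4 -> covers; best now A (z=4)
  B: rows 1-3 cols 2-4 z=1 -> covers; best now B (z=1)
  C: rows 6-8 cols 0-2 -> outside (row miss)
Winner: B at z=1

Answer: 1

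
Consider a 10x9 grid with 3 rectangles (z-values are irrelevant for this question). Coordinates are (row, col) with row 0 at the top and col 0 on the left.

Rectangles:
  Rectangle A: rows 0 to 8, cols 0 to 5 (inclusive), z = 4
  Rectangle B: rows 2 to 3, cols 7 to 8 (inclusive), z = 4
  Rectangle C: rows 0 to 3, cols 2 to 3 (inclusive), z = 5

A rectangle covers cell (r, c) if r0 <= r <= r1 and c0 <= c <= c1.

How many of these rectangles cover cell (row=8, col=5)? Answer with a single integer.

Answer: 1

Derivation:
Check cell (8,5):
  A: rows 0-8 cols 0-5 -> covers
  B: rows 2-3 cols 7-8 -> outside (row miss)
  C: rows 0-3 cols 2-3 -> outside (row miss)
Count covering = 1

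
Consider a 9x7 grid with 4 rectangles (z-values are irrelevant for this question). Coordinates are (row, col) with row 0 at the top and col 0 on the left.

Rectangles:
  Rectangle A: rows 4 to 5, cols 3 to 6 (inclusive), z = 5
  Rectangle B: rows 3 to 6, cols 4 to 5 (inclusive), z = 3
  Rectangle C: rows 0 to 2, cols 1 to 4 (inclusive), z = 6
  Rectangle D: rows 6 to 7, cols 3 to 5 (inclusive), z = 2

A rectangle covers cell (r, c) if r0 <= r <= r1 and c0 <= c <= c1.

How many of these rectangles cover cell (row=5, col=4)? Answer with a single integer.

Answer: 2

Derivation:
Check cell (5,4):
  A: rows 4-5 cols 3-6 -> covers
  B: rows 3-6 cols 4-5 -> covers
  C: rows 0-2 cols 1-4 -> outside (row miss)
  D: rows 6-7 cols 3-5 -> outside (row miss)
Count covering = 2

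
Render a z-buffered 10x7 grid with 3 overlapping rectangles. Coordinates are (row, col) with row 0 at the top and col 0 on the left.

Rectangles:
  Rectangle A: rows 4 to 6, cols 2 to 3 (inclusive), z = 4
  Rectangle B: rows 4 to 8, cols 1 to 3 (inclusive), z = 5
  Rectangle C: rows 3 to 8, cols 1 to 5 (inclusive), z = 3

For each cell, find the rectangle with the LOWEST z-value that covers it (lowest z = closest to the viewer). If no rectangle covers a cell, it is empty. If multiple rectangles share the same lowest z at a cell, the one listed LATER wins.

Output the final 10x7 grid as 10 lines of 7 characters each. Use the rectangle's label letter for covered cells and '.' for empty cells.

.......
.......
.......
.CCCCC.
.CCCCC.
.CCCCC.
.CCCCC.
.CCCCC.
.CCCCC.
.......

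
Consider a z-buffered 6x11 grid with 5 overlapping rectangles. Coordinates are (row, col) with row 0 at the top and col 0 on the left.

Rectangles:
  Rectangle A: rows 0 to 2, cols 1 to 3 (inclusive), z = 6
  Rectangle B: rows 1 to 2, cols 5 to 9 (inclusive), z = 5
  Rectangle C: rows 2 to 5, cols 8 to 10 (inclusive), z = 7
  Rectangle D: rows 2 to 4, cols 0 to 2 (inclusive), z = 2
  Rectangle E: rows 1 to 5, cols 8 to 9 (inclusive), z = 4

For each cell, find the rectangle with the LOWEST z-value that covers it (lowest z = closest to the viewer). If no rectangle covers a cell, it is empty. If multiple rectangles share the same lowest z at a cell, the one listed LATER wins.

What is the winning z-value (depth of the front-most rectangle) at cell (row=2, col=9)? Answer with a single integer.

Check cell (2,9):
  A: rows 0-2 cols 1-3 -> outside (col miss)
  B: rows 1-2 cols 5-9 z=5 -> covers; best now B (z=5)
  C: rows 2-5 cols 8-10 z=7 -> covers; best now B (z=5)
  D: rows 2-4 cols 0-2 -> outside (col miss)
  E: rows 1-5 cols 8-9 z=4 -> covers; best now E (z=4)
Winner: E at z=4

Answer: 4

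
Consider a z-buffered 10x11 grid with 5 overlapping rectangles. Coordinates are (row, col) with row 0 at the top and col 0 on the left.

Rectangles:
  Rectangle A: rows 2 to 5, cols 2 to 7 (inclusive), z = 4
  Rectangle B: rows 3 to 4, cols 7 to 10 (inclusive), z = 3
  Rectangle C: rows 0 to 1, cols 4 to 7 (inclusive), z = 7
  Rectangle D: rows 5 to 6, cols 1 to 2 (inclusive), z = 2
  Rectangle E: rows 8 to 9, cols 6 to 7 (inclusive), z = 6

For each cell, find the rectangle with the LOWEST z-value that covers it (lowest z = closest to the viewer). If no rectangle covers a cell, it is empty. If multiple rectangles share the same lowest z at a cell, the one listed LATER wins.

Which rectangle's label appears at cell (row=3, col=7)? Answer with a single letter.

Answer: B

Derivation:
Check cell (3,7):
  A: rows 2-5 cols 2-7 z=4 -> covers; best now A (z=4)
  B: rows 3-4 cols 7-10 z=3 -> covers; best now B (z=3)
  C: rows 0-1 cols 4-7 -> outside (row miss)
  D: rows 5-6 cols 1-2 -> outside (row miss)
  E: rows 8-9 cols 6-7 -> outside (row miss)
Winner: B at z=3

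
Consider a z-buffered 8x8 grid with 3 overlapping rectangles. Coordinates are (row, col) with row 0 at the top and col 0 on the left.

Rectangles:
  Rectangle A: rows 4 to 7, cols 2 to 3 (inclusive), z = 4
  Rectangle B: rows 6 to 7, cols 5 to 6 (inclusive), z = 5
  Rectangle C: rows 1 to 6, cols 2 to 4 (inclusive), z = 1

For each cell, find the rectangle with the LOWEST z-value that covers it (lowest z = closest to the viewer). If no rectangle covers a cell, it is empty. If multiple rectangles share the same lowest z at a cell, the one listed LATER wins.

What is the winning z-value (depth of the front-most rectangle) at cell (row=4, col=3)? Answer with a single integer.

Answer: 1

Derivation:
Check cell (4,3):
  A: rows 4-7 cols 2-3 z=4 -> covers; best now A (z=4)
  B: rows 6-7 cols 5-6 -> outside (row miss)
  C: rows 1-6 cols 2-4 z=1 -> covers; best now C (z=1)
Winner: C at z=1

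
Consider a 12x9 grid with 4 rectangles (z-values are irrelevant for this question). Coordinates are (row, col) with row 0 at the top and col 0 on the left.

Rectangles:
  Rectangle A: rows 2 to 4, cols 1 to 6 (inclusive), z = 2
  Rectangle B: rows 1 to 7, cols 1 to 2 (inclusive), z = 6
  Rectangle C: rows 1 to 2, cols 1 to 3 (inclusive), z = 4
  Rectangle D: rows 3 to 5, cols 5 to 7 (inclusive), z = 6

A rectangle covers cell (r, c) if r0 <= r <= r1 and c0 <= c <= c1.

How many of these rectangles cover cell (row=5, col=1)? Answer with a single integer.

Check cell (5,1):
  A: rows 2-4 cols 1-6 -> outside (row miss)
  B: rows 1-7 cols 1-2 -> covers
  C: rows 1-2 cols 1-3 -> outside (row miss)
  D: rows 3-5 cols 5-7 -> outside (col miss)
Count covering = 1

Answer: 1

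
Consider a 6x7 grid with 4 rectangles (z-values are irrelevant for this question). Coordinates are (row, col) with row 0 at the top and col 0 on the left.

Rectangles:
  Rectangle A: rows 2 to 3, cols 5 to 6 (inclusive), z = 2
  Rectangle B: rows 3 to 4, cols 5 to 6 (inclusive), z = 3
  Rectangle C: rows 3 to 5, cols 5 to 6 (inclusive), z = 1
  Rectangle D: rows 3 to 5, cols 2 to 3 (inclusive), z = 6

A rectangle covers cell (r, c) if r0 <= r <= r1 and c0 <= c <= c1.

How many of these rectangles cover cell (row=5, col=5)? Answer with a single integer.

Check cell (5,5):
  A: rows 2-3 cols 5-6 -> outside (row miss)
  B: rows 3-4 cols 5-6 -> outside (row miss)
  C: rows 3-5 cols 5-6 -> covers
  D: rows 3-5 cols 2-3 -> outside (col miss)
Count covering = 1

Answer: 1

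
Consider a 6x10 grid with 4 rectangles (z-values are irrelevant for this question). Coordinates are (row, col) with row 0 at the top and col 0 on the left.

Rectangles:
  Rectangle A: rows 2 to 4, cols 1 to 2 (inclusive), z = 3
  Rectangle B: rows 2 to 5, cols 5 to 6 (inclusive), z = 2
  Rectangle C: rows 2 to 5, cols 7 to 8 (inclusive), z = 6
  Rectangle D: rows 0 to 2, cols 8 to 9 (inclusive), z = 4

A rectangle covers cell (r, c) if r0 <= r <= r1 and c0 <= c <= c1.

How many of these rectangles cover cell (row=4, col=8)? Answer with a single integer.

Answer: 1

Derivation:
Check cell (4,8):
  A: rows 2-4 cols 1-2 -> outside (col miss)
  B: rows 2-5 cols 5-6 -> outside (col miss)
  C: rows 2-5 cols 7-8 -> covers
  D: rows 0-2 cols 8-9 -> outside (row miss)
Count covering = 1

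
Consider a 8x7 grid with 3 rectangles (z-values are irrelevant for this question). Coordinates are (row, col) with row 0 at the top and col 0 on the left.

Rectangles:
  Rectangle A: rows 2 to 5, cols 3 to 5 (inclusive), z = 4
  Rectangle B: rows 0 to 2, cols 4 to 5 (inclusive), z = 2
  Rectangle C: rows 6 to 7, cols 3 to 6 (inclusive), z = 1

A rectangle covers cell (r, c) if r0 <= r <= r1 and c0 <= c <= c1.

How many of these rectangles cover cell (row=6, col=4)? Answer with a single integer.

Check cell (6,4):
  A: rows 2-5 cols 3-5 -> outside (row miss)
  B: rows 0-2 cols 4-5 -> outside (row miss)
  C: rows 6-7 cols 3-6 -> covers
Count covering = 1

Answer: 1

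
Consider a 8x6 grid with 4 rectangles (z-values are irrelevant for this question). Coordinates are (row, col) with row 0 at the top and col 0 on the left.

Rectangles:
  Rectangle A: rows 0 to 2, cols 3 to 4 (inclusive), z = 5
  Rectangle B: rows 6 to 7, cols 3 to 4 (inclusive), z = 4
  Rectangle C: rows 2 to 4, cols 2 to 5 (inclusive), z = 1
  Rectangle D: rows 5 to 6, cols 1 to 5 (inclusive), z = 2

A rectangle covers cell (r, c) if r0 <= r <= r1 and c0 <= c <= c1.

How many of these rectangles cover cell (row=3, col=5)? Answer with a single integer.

Check cell (3,5):
  A: rows 0-2 cols 3-4 -> outside (row miss)
  B: rows 6-7 cols 3-4 -> outside (row miss)
  C: rows 2-4 cols 2-5 -> covers
  D: rows 5-6 cols 1-5 -> outside (row miss)
Count covering = 1

Answer: 1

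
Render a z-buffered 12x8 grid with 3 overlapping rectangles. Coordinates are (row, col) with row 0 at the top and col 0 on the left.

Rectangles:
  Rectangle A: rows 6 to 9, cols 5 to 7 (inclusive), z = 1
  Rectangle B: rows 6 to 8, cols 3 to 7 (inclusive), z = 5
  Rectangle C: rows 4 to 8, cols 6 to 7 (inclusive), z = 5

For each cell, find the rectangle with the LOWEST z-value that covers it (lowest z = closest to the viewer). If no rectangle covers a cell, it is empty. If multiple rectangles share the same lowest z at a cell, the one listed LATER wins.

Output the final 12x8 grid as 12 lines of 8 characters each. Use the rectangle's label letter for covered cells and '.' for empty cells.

........
........
........
........
......CC
......CC
...BBAAA
...BBAAA
...BBAAA
.....AAA
........
........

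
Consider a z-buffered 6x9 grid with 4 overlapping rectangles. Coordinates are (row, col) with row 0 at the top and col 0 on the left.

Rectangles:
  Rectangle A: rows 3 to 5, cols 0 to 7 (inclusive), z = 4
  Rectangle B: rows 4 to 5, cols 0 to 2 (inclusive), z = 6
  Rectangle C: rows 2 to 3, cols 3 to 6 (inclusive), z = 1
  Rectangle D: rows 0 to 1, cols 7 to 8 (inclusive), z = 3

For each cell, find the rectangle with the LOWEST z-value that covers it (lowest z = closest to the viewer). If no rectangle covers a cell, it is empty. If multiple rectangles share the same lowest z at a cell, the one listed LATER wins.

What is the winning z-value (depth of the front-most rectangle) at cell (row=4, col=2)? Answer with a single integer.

Answer: 4

Derivation:
Check cell (4,2):
  A: rows 3-5 cols 0-7 z=4 -> covers; best now A (z=4)
  B: rows 4-5 cols 0-2 z=6 -> covers; best now A (z=4)
  C: rows 2-3 cols 3-6 -> outside (row miss)
  D: rows 0-1 cols 7-8 -> outside (row miss)
Winner: A at z=4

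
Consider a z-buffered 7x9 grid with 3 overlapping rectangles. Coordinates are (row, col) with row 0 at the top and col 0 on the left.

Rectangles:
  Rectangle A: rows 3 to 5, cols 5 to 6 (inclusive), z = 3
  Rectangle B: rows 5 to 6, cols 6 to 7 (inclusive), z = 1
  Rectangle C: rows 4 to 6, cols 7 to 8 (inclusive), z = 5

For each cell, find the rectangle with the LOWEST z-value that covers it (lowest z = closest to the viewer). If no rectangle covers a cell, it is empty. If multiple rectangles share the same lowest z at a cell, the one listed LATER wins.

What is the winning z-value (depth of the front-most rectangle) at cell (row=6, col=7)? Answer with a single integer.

Check cell (6,7):
  A: rows 3-5 cols 5-6 -> outside (row miss)
  B: rows 5-6 cols 6-7 z=1 -> covers; best now B (z=1)
  C: rows 4-6 cols 7-8 z=5 -> covers; best now B (z=1)
Winner: B at z=1

Answer: 1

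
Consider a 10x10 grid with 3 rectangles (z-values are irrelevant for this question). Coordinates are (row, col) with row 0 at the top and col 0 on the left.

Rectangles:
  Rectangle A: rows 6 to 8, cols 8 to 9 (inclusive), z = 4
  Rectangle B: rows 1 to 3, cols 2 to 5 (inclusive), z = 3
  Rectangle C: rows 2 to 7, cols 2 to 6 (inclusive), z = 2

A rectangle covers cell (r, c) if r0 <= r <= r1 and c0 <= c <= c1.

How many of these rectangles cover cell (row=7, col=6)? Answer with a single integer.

Check cell (7,6):
  A: rows 6-8 cols 8-9 -> outside (col miss)
  B: rows 1-3 cols 2-5 -> outside (row miss)
  C: rows 2-7 cols 2-6 -> covers
Count covering = 1

Answer: 1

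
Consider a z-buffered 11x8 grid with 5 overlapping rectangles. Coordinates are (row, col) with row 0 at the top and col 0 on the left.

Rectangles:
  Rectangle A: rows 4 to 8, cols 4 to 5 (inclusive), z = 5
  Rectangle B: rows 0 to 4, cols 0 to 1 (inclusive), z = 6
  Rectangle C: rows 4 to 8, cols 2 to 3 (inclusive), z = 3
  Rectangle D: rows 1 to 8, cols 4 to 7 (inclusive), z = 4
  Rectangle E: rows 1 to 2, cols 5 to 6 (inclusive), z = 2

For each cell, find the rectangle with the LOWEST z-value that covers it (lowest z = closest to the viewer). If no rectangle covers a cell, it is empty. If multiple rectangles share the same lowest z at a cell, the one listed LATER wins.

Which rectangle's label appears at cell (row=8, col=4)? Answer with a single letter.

Answer: D

Derivation:
Check cell (8,4):
  A: rows 4-8 cols 4-5 z=5 -> covers; best now A (z=5)
  B: rows 0-4 cols 0-1 -> outside (row miss)
  C: rows 4-8 cols 2-3 -> outside (col miss)
  D: rows 1-8 cols 4-7 z=4 -> covers; best now D (z=4)
  E: rows 1-2 cols 5-6 -> outside (row miss)
Winner: D at z=4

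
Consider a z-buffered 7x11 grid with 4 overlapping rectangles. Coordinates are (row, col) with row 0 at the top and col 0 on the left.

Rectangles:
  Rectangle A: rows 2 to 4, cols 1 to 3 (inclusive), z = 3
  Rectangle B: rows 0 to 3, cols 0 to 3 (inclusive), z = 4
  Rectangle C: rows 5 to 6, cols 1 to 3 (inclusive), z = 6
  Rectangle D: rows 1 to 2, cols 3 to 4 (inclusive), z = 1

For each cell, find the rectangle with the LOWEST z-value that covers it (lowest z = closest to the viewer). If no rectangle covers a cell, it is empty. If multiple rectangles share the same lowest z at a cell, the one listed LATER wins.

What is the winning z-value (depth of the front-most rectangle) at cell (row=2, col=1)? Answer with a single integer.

Check cell (2,1):
  A: rows 2-4 cols 1-3 z=3 -> covers; best now A (z=3)
  B: rows 0-3 cols 0-3 z=4 -> covers; best now A (z=3)
  C: rows 5-6 cols 1-3 -> outside (row miss)
  D: rows 1-2 cols 3-4 -> outside (col miss)
Winner: A at z=3

Answer: 3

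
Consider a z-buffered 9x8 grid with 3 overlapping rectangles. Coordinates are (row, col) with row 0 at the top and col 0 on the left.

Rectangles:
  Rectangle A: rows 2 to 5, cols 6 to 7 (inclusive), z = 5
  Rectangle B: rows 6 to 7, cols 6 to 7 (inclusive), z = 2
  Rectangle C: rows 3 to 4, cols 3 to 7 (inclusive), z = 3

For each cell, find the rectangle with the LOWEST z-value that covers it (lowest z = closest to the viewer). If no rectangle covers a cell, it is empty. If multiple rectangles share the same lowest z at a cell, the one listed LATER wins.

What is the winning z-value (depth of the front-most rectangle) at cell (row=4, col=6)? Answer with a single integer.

Check cell (4,6):
  A: rows 2-5 cols 6-7 z=5 -> covers; best now A (z=5)
  B: rows 6-7 cols 6-7 -> outside (row miss)
  C: rows 3-4 cols 3-7 z=3 -> covers; best now C (z=3)
Winner: C at z=3

Answer: 3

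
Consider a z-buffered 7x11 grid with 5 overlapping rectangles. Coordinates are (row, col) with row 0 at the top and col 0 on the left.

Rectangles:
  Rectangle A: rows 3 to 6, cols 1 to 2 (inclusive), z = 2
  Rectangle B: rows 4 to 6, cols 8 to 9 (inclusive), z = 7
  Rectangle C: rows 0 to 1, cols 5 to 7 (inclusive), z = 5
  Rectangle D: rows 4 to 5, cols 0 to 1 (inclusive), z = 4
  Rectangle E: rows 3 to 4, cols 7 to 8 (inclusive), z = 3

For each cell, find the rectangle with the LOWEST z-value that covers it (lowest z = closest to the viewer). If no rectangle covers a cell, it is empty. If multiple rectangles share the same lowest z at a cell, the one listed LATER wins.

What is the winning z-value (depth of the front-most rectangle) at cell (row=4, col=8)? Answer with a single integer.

Check cell (4,8):
  A: rows 3-6 cols 1-2 -> outside (col miss)
  B: rows 4-6 cols 8-9 z=7 -> covers; best now B (z=7)
  C: rows 0-1 cols 5-7 -> outside (row miss)
  D: rows 4-5 cols 0-1 -> outside (col miss)
  E: rows 3-4 cols 7-8 z=3 -> covers; best now E (z=3)
Winner: E at z=3

Answer: 3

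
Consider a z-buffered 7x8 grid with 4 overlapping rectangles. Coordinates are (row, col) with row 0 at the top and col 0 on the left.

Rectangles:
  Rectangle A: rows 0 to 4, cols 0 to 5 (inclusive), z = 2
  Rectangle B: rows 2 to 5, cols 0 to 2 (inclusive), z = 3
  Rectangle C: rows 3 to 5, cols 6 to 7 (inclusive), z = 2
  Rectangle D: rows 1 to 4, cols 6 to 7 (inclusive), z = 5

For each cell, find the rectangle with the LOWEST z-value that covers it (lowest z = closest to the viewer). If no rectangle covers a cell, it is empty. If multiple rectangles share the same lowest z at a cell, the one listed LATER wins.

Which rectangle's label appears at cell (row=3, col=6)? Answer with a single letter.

Answer: C

Derivation:
Check cell (3,6):
  A: rows 0-4 cols 0-5 -> outside (col miss)
  B: rows 2-5 cols 0-2 -> outside (col miss)
  C: rows 3-5 cols 6-7 z=2 -> covers; best now C (z=2)
  D: rows 1-4 cols 6-7 z=5 -> covers; best now C (z=2)
Winner: C at z=2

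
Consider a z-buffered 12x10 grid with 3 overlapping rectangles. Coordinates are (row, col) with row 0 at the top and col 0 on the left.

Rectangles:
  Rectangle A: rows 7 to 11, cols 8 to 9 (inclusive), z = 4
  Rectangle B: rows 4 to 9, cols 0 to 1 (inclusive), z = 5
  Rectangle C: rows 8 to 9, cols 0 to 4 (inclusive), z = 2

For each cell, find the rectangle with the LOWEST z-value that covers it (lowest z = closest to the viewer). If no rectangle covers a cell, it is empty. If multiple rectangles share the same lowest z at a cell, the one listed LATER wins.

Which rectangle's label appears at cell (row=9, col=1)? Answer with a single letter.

Check cell (9,1):
  A: rows 7-11 cols 8-9 -> outside (col miss)
  B: rows 4-9 cols 0-1 z=5 -> covers; best now B (z=5)
  C: rows 8-9 cols 0-4 z=2 -> covers; best now C (z=2)
Winner: C at z=2

Answer: C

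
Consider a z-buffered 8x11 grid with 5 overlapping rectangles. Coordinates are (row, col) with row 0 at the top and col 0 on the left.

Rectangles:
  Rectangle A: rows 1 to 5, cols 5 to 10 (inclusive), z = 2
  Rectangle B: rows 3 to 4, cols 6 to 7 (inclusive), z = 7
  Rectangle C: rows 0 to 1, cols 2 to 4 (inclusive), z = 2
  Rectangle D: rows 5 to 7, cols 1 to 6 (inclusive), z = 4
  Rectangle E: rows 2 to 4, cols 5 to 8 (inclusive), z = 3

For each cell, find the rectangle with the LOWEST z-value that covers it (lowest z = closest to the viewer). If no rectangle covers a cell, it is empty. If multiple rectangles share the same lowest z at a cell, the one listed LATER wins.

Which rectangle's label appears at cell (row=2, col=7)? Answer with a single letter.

Check cell (2,7):
  A: rows 1-5 cols 5-10 z=2 -> covers; best now A (z=2)
  B: rows 3-4 cols 6-7 -> outside (row miss)
  C: rows 0-1 cols 2-4 -> outside (row miss)
  D: rows 5-7 cols 1-6 -> outside (row miss)
  E: rows 2-4 cols 5-8 z=3 -> covers; best now A (z=2)
Winner: A at z=2

Answer: A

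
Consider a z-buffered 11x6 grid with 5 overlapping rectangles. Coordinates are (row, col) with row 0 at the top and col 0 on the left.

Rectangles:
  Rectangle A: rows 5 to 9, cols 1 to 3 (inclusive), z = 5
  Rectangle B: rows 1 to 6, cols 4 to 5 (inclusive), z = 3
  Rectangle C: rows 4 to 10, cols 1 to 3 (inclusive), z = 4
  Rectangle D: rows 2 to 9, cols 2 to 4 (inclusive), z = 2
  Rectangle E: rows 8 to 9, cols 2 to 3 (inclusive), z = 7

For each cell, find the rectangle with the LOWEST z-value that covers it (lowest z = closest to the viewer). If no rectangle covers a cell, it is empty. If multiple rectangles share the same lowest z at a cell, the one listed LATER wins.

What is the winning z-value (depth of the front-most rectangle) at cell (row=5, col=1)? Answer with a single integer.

Check cell (5,1):
  A: rows 5-9 cols 1-3 z=5 -> covers; best now A (z=5)
  B: rows 1-6 cols 4-5 -> outside (col miss)
  C: rows 4-10 cols 1-3 z=4 -> covers; best now C (z=4)
  D: rows 2-9 cols 2-4 -> outside (col miss)
  E: rows 8-9 cols 2-3 -> outside (row miss)
Winner: C at z=4

Answer: 4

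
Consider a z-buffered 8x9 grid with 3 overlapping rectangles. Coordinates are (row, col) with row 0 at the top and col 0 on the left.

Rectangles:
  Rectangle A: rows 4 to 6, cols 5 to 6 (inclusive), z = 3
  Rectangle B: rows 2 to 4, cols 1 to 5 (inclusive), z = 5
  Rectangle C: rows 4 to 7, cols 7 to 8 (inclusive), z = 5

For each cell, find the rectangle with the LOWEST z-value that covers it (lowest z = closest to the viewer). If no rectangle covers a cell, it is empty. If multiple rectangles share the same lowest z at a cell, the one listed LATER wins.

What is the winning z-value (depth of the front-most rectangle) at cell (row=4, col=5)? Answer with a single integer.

Check cell (4,5):
  A: rows 4-6 cols 5-6 z=3 -> covers; best now A (z=3)
  B: rows 2-4 cols 1-5 z=5 -> covers; best now A (z=3)
  C: rows 4-7 cols 7-8 -> outside (col miss)
Winner: A at z=3

Answer: 3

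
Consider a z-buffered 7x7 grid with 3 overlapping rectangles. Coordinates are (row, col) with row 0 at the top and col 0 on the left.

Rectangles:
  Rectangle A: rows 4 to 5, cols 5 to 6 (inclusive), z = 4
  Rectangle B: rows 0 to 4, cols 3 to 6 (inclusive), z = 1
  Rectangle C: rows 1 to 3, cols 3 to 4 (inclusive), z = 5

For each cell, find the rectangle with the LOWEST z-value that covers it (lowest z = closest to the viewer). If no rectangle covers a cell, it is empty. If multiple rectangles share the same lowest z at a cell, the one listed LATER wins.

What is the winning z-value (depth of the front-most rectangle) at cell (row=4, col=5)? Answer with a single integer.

Check cell (4,5):
  A: rows 4-5 cols 5-6 z=4 -> covers; best now A (z=4)
  B: rows 0-4 cols 3-6 z=1 -> covers; best now B (z=1)
  C: rows 1-3 cols 3-4 -> outside (row miss)
Winner: B at z=1

Answer: 1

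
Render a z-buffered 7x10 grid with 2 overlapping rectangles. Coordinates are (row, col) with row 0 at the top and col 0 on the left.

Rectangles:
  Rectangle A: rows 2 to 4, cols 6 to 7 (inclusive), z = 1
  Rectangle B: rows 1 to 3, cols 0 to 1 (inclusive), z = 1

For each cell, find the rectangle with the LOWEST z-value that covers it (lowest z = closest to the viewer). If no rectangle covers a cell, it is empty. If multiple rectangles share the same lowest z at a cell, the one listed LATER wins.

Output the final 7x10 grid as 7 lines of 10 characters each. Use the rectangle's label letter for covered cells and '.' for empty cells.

..........
BB........
BB....AA..
BB....AA..
......AA..
..........
..........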